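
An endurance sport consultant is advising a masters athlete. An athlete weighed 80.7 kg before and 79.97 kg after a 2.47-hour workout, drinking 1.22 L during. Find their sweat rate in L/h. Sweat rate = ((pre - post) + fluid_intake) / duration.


Body mass change = 0.73 kg
Total sweat loss = 0.73 + 1.22 = 1.95 L
Rate = 1.95 / 2.47 = 0.789 L/h

0.789 L/h


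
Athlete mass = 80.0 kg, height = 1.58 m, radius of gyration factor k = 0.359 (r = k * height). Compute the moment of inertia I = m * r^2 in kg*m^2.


r = k * height = 0.359 * 1.58 = 0.56722 m
r^2 = 0.56722^2 = 0.321739
I = 80.0 * 0.321739 = 25.739 kg*m^2

25.739 kg*m^2


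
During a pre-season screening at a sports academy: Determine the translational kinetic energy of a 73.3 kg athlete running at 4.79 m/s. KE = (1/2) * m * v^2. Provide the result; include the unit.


KE = 0.5 * m * v^2
= 0.5 * 73.3 * 4.79^2
= 0.5 * 73.3 * 22.9441
= 840.9 J

840.9 J


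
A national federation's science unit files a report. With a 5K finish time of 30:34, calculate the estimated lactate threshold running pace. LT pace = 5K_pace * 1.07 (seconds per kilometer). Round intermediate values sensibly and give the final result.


Race duration = 1834 s for 5 km
Average pace = 1834 / 5 = 366.8 s/km
LT pace = 366.8 * 1.07
= 392.48 s/km

392.48 s/km


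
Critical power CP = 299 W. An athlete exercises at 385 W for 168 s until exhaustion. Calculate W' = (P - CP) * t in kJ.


P - CP = 385 - 299 = 86 W
W' = 86 * 168 = 14448 J
= 14448 / 1000 = 14.448 kJ

14.448 kJ


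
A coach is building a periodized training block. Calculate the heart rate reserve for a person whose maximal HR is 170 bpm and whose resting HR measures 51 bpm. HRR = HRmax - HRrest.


HRmax = 170 bpm
HRrest = 51 bpm
HRR = 170 - 51 = 119 bpm

119 bpm


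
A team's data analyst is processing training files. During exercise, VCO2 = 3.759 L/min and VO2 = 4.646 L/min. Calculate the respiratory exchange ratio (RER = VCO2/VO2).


RER = VCO2 / VO2
= 3.759 / 4.646
= 0.8091

0.8091


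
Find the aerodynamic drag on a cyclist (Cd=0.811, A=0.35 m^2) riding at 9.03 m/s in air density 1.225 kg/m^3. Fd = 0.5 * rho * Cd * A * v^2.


Fd = 0.5 * 1.225 * 0.811 * 0.35 * 9.03^2
= 0.5 * 1.225 * 0.811 * 0.35 * 81.5409
= 14.177 N

14.177 N


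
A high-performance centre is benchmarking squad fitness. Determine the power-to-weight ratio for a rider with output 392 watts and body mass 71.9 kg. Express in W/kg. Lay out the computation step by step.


P/W = 392 / 71.9 = 5.452 W/kg

5.452 W/kg


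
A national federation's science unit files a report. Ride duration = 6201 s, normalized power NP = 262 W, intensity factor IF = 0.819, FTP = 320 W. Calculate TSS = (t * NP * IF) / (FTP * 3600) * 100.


Numerator = 6201 * 262 * 0.819 = 1330598.178
Denominator = 320 * 3600 = 1152000
TSS = 1330598.178 / 1152000 * 100
= 115.5

115.5 TSS


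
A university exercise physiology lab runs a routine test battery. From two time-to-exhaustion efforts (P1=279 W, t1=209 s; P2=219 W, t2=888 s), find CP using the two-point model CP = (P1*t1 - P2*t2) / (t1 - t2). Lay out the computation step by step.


Work in trial 1 = 58311 J
Work in trial 2 = 194472 J
Delta work = -136161 J
Delta time = -679 s
CP = -136161 / -679 = 200.53 W

200.53 W


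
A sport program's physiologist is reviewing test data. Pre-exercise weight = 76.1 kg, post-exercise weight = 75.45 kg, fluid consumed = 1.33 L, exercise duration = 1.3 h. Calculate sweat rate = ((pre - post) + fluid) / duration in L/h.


Weight loss = 76.1 - 75.45 = 0.65 kg (approx L)
Total sweat = 0.65 + 1.33 = 1.98 L
Sweat rate = 1.98 / 1.3 = 1.523 L/h

1.523 L/h


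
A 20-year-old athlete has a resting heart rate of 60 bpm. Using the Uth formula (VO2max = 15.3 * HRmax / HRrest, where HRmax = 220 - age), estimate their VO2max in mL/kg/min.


HRmax = 220 - 20 = 200 bpm
Ratio = HRmax / HRrest = 200 / 60 = 3.3333
VO2max = 15.3 * 3.3333 = 51.0 mL/kg/min

51.0 mL/kg/min


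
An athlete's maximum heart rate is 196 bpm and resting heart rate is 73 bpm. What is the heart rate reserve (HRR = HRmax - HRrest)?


HRR = HRmax - HRrest
= 196 - 73
= 123 bpm

123 bpm


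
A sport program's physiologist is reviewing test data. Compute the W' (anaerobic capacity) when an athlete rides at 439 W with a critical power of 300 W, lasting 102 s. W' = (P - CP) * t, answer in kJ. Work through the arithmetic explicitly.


Above-CP power = 139 W
Duration = 102 s
W' = 139 * 102 = 14178 J
Convert: 14178 / 1000 = 14.178 kJ

14.178 kJ


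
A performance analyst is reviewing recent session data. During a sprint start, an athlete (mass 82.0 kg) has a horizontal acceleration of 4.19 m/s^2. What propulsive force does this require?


Propulsive force = mass * acceleration
= 82.0 kg * 4.19 m/s^2
= 343.58 N

343.58 N


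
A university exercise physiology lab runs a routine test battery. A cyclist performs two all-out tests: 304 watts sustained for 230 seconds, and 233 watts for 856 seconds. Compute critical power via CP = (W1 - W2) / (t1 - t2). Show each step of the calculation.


W1 = P1 * t1 = 304 * 230 = 69920 J
W2 = P2 * t2 = 233 * 856 = 199448 J
CP = (69920 - 199448) / (230 - 856)
= 206.91 W

206.91 W


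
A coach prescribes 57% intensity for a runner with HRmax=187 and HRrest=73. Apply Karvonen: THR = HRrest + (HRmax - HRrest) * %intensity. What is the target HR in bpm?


Heart rate reserve = 187 - 73 = 114
Intensity fraction = 57 / 100 = 0.57
THR = 73 + 114 * 0.57 = 137.98 bpm

137.98 bpm


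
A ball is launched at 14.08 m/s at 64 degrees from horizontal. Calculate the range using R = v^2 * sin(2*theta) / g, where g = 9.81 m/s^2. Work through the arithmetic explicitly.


sin(2 * 64) = sin(128) = 0.788011
v^2 = 14.08^2 = 198.2464
R = 198.2464 * 0.788011 / 9.81
= 15.925 m

15.925 m


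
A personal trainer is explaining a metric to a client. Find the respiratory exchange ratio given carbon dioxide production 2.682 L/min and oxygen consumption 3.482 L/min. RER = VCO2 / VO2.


VCO2 = 2.682 L/min
VO2 = 3.482 L/min
RER = 2.682 / 3.482 = 0.7702

0.7702


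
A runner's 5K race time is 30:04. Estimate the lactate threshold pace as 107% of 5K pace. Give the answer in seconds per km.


Total race time = 30*60 + 4 = 1804 seconds
5K pace = 1804 / 5 = 360.8 sec/km
LT pace = 360.8 * 1.07 = 386.06 sec/km

386.06 s/km


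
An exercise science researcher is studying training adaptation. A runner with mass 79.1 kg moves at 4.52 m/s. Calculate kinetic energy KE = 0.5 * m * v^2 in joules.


v^2 = 4.52^2 = 20.4304
KE = 0.5 * 79.1 * 20.4304
= 808.02 J

808.02 J


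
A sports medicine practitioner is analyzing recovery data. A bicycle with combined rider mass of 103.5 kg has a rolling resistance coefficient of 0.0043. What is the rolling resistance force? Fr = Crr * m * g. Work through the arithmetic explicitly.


Fr = 0.0043 * 103.5 * 9.81
= 0.44505 * 9.81
= 4.366 N

4.366 N


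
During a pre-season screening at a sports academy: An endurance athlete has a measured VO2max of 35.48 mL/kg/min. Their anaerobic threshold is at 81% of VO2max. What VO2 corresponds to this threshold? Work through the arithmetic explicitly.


Anaerobic threshold VO2 = VO2max * 81%
= 35.48 * 0.81
= 28.74 mL/kg/min

28.74 mL/kg/min


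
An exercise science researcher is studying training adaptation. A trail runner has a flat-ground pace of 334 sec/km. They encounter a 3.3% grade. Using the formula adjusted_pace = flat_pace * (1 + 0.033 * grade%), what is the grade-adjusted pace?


Grade factor = 1 + 0.033 * 3.3 = 1.1089
Adjusted = 334 * 1.1089 = 370.37 sec/km

370.37 s/km


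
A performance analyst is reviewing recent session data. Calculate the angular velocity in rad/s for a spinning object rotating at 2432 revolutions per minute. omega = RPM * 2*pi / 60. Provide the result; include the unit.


omega = RPM * 2*pi / 60
= 2432 * 6.28318531 / 60
= 254.678 rad/s

254.678 rad/s


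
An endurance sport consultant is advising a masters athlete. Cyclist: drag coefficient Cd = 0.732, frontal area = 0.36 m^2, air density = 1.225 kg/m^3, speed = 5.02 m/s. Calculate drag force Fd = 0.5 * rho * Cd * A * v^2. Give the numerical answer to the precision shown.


v^2 = 5.02^2 = 25.2004
Fd = 0.5 * 1.225 * 0.732 * 0.36 * 25.2004
= 4.067 N

4.067 N


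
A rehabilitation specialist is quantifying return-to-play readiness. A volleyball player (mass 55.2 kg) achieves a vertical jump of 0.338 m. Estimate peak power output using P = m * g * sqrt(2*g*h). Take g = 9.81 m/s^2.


2 * g * h = 2 * 9.81 * 0.338 = 6.63156
sqrt(6.63156) = 2.575182 m/s
P = 55.2 * 9.81 * 2.575182 = 1394.49 W

1394.49 W


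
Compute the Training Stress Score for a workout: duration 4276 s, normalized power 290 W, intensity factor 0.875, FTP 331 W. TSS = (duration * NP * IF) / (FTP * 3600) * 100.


Product = 4276 * 290 * 0.875 = 1085035.0
Base = 331 * 3600 = 1191600
TSS = 1085035.0 / 1191600 * 100 = 91.06

91.06 TSS


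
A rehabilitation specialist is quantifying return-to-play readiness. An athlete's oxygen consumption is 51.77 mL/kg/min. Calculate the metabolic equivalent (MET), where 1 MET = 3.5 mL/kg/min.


MET = VO2 / 3.5
= 51.77 / 3.5
= 14.79 METs

14.79 METs


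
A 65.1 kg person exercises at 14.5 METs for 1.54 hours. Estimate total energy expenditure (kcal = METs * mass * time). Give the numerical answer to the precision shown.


Energy = METs * mass(kg) * time(h)
= 14.5 * 65.1 * 1.54
= 1453.68 kcal

1453.68 kcal


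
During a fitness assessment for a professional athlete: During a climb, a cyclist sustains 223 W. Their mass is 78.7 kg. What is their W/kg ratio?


Power-to-weight = 223 W / 78.7 kg
= 2.834 W/kg

2.834 W/kg


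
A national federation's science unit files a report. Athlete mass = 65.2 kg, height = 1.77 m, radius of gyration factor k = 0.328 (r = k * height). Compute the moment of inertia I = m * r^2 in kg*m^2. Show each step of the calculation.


r = k * height = 0.328 * 1.77 = 0.58056 m
r^2 = 0.58056^2 = 0.33705
I = 65.2 * 0.33705 = 21.976 kg*m^2

21.976 kg*m^2


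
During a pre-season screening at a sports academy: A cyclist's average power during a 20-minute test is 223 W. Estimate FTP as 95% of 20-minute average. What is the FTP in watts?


FTP = 20-min power * 0.95
= 223 * 0.95
= 211.85 W

211.85 W


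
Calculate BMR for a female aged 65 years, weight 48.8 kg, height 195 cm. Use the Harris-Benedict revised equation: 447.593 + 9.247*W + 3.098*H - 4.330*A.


Substituting values:
W term = 9.247 * 48.8 = 451.2536
H term = 3.098 * 195 = 604.11
A term = 4.330 * 65 = 281.45
BMR = 1221.51 kcal/day

1221.51 kcal/day


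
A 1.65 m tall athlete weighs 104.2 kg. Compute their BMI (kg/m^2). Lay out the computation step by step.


height^2 = 2.7225 m^2
BMI = 104.2 / 2.7225 = 38.27 kg/m^2

38.27 kg/m^2


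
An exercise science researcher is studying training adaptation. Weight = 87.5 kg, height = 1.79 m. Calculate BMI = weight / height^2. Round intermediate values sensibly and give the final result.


height^2 = 1.79^2 = 3.2041
BMI = 87.5 / 3.2041 = 27.31 kg/m^2

27.31 kg/m^2


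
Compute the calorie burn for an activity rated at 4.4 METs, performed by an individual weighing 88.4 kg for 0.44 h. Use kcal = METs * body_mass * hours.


Product of METs and mass = 4.4 * 88.4 = 388.96
Total kcal = 388.96 * 0.44 = 171.14 kcal

171.14 kcal


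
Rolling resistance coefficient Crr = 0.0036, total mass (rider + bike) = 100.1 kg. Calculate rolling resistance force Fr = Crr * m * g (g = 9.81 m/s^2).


Fr = Crr * m * g
= 0.0036 * 100.1 * 9.81
= 3.535 N

3.535 N


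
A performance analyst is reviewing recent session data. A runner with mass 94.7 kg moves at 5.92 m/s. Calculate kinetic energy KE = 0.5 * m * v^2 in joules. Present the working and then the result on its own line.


v^2 = 5.92^2 = 35.0464
KE = 0.5 * 94.7 * 35.0464
= 1659.45 J

1659.45 J


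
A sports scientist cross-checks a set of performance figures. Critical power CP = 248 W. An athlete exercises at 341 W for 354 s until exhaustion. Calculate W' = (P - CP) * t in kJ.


P - CP = 341 - 248 = 93 W
W' = 93 * 354 = 32922 J
= 32922 / 1000 = 32.922 kJ

32.922 kJ


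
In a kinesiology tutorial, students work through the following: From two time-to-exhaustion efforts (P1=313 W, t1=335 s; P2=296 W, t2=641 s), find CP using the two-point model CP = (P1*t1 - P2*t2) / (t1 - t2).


Work in trial 1 = 104855 J
Work in trial 2 = 189736 J
Delta work = -84881 J
Delta time = -306 s
CP = -84881 / -306 = 277.39 W

277.39 W


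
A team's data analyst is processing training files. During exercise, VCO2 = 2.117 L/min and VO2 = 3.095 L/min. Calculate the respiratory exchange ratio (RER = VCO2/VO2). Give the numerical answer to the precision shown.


RER = VCO2 / VO2
= 2.117 / 3.095
= 0.684

0.684


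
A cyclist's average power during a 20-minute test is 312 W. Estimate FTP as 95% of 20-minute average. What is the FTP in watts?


FTP = 20-min power * 0.95
= 312 * 0.95
= 296.4 W

296.4 W


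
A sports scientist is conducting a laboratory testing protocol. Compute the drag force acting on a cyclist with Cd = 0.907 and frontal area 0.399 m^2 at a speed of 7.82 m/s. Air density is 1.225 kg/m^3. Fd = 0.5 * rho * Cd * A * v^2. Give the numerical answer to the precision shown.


Step 1: v^2 = 61.1524
Step 2: Fd = 0.5 * 1.225 * 0.907 * 0.399 * 61.1524
= 13.555 N

13.555 N


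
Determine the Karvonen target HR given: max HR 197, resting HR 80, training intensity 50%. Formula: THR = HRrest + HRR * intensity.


HRR = HRmax - HRrest = 197 - 80 = 117
THR = 80 + 117 * 0.5
= 138.5 bpm

138.5 bpm


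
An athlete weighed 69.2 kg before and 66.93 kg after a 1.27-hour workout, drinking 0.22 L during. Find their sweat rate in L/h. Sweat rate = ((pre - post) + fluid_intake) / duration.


Body mass change = 2.27 kg
Total sweat loss = 2.27 + 0.22 = 2.49 L
Rate = 2.49 / 1.27 = 1.961 L/h

1.961 L/h


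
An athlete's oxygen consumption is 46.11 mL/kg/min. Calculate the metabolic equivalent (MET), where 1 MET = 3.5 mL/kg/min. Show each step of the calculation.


MET = VO2 / 3.5
= 46.11 / 3.5
= 13.17 METs

13.17 METs


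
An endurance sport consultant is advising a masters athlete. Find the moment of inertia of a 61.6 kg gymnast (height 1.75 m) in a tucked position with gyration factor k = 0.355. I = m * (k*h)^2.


Radius of gyration = 0.355 * 1.75 = 0.62125 m
I = 61.6 * 0.62125^2
= 61.6 * 0.385952
= 23.775 kg*m^2

23.775 kg*m^2


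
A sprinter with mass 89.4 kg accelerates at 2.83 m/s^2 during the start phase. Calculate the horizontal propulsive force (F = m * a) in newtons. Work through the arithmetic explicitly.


F = m * a
= 89.4 * 2.83
= 253.0 N

253.0 N


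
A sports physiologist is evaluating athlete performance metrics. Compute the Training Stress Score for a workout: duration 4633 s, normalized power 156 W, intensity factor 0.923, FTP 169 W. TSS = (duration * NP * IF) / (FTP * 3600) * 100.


Product = 4633 * 156 * 0.923 = 667096.404
Base = 169 * 3600 = 608400
TSS = 667096.404 / 608400 * 100 = 109.65

109.65 TSS


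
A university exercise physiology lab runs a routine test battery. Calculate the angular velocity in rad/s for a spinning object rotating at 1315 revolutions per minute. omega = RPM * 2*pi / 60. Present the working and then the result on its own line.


omega = RPM * 2*pi / 60
= 1315 * 6.28318531 / 60
= 137.706 rad/s

137.706 rad/s


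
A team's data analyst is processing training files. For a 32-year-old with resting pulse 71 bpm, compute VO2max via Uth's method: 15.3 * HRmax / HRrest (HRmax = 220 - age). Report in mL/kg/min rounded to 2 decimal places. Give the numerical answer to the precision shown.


Step 1: HRmax = 220 - 32 = 188 bpm
Step 2: Ratio = 188 / 71 = 2.6479
Step 3: VO2max = 15.3 * 2.6479 = 40.51 mL/kg/min

40.51 mL/kg/min


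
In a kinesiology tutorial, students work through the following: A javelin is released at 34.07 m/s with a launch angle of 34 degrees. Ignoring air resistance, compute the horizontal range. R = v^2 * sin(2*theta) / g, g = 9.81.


Launch speed squared = 1160.7649
sin(2 * 34 deg) = 0.927184
Range = 1160.7649 * 0.927184 / 9.81
= 109.709 m

109.709 m


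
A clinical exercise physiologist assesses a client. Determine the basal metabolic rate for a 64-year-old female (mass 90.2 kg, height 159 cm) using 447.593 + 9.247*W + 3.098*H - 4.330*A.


BMR = 447.593 + 9.247*90.2 + 3.098*159 - 4.330*64
= 1497.13 kcal/day

1497.13 kcal/day


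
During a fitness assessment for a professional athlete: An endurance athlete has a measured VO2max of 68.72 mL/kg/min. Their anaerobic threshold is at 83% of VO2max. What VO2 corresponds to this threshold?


Anaerobic threshold VO2 = VO2max * 83%
= 68.72 * 0.83
= 57.04 mL/kg/min

57.04 mL/kg/min


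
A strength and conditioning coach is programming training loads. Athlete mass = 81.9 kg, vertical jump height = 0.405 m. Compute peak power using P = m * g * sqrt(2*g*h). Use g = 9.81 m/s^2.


sqrt(2 * 9.81 * 0.405) = sqrt(7.9461) = 2.818883 m/s
P = 81.9 * 9.81 * 2.818883
= 2264.8 W

2264.8 W


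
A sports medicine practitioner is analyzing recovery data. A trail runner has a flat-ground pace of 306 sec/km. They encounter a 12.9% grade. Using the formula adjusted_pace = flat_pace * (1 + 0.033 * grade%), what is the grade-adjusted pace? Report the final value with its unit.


Grade factor = 1 + 0.033 * 12.9 = 1.4257
Adjusted = 306 * 1.4257 = 436.26 sec/km

436.26 s/km


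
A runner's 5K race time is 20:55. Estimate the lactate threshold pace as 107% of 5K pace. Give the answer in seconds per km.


Total race time = 20*60 + 55 = 1255 seconds
5K pace = 1255 / 5 = 251.0 sec/km
LT pace = 251.0 * 1.07 = 268.57 sec/km

268.57 s/km


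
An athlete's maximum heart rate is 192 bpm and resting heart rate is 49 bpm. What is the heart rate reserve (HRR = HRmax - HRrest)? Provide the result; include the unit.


HRR = HRmax - HRrest
= 192 - 49
= 143 bpm

143 bpm


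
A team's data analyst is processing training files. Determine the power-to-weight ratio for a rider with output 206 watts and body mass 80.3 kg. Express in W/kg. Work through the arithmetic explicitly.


P/W = 206 / 80.3 = 2.565 W/kg

2.565 W/kg


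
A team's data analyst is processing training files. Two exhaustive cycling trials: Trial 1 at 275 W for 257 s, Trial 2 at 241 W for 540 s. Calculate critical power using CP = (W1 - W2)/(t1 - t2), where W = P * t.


W1 = 275 * 257 = 70675 J
W2 = 241 * 540 = 130140 J
CP = (70675 - 130140) / (257 - 540)
= -59465 / -283
= 210.12 W

210.12 W


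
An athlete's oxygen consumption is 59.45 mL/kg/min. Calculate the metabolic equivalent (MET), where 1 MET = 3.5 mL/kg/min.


MET = VO2 / 3.5
= 59.45 / 3.5
= 16.99 METs

16.99 METs


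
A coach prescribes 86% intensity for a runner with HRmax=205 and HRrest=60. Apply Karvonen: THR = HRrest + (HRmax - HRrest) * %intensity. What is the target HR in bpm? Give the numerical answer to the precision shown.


Heart rate reserve = 205 - 60 = 145
Intensity fraction = 86 / 100 = 0.86
THR = 60 + 145 * 0.86 = 184.7 bpm

184.7 bpm


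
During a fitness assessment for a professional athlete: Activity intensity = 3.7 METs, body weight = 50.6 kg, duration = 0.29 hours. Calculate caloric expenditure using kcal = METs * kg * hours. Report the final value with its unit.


kcal = 3.7 * 50.6 * 0.29
= 187.22 * 0.29
= 54.29 kcal

54.29 kcal


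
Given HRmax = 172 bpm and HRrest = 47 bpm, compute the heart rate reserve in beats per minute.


Heart rate reserve = maximum HR minus resting HR
HRR = 172 - 47 = 125 bpm

125 bpm


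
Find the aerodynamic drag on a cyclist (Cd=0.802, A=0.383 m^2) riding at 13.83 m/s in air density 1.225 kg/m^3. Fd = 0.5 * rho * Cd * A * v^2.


Fd = 0.5 * 1.225 * 0.802 * 0.383 * 13.83^2
= 0.5 * 1.225 * 0.802 * 0.383 * 191.2689
= 35.985 N

35.985 N


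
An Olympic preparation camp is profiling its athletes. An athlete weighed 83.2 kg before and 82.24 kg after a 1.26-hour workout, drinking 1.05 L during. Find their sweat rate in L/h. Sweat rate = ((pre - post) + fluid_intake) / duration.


Body mass change = 0.96 kg
Total sweat loss = 0.96 + 1.05 = 2.01 L
Rate = 2.01 / 1.26 = 1.595 L/h

1.595 L/h


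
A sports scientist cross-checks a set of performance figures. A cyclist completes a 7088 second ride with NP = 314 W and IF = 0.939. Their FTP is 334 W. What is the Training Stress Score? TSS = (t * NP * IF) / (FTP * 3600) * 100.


t * NP * IF = 7088 * 314 * 0.939 = 2089868.448
FTP * 3600 = 1202400
TSS = (2089868.448 / 1202400) * 100 = 173.81

173.81 TSS


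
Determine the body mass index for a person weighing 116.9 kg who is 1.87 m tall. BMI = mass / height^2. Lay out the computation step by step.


BMI = mass / height^2
= 116.9 / 1.87^2
= 116.9 / 3.4969
= 33.43 kg/m^2

33.43 kg/m^2


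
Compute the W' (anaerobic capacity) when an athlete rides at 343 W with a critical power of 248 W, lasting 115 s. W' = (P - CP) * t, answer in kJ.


Above-CP power = 95 W
Duration = 115 s
W' = 95 * 115 = 10925 J
Convert: 10925 / 1000 = 10.925 kJ

10.925 kJ


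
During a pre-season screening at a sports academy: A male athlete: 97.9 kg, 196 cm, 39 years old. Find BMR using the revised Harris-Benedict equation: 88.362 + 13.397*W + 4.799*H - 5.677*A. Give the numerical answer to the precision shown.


Intercept = 88.362
Weight contribution = 13.397 * 97.9 = 1311.5663
Height contribution = 4.799 * 196 = 940.604
Age contribution = 5.677 * 39 = 221.403
BMR = 88.362 + 1311.5663 + 940.604 - 221.403
= 2119.13 kcal/day

2119.13 kcal/day


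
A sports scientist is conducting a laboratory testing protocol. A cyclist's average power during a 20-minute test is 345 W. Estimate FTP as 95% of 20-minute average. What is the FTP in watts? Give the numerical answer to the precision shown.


FTP = 20-min power * 0.95
= 345 * 0.95
= 327.75 W

327.75 W


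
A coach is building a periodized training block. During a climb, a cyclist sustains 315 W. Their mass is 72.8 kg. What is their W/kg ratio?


Power-to-weight = 315 W / 72.8 kg
= 4.327 W/kg

4.327 W/kg


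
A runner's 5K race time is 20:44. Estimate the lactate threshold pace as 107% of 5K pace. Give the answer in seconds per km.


Total race time = 20*60 + 44 = 1244 seconds
5K pace = 1244 / 5 = 248.8 sec/km
LT pace = 248.8 * 1.07 = 266.22 sec/km

266.22 s/km


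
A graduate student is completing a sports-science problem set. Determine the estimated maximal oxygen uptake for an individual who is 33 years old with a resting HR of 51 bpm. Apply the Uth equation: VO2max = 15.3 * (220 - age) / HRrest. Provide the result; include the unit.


HRmax = 220 - 33 = 187
VO2max = 15.3 * (187 / 51)
= 15.3 * 3.6667
= 56.1 mL/kg/min

56.1 mL/kg/min


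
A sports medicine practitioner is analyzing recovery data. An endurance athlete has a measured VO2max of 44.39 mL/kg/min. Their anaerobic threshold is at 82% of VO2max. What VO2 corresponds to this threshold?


Anaerobic threshold VO2 = VO2max * 82%
= 44.39 * 0.82
= 36.4 mL/kg/min

36.4 mL/kg/min


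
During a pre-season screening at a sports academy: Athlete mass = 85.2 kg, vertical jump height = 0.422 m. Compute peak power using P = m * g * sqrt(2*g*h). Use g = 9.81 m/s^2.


sqrt(2 * 9.81 * 0.422) = sqrt(8.27964) = 2.877436 m/s
P = 85.2 * 9.81 * 2.877436
= 2405.0 W

2405.0 W


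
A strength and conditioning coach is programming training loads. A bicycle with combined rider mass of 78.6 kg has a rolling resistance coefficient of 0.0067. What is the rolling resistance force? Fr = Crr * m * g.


Fr = 0.0067 * 78.6 * 9.81
= 0.52662 * 9.81
= 5.166 N

5.166 N


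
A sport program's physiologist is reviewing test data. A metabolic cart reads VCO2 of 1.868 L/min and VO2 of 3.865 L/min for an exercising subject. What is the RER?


RER = VCO2 / VO2 = 1.868 / 3.865 = 0.4833

0.4833


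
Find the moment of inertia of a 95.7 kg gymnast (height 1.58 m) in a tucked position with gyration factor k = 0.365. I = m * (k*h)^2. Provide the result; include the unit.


Radius of gyration = 0.365 * 1.58 = 0.5767 m
I = 95.7 * 0.5767^2
= 95.7 * 0.332583
= 31.828 kg*m^2

31.828 kg*m^2


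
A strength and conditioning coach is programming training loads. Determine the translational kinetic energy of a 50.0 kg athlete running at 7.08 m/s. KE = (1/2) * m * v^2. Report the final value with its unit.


KE = 0.5 * m * v^2
= 0.5 * 50.0 * 7.08^2
= 0.5 * 50.0 * 50.1264
= 1253.16 J

1253.16 J


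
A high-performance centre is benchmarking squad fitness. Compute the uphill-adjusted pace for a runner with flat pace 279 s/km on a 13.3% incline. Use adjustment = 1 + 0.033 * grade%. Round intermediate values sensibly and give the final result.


Adjustment factor = 1 + 0.033 * 13.3 = 1.4389
Grade-adjusted pace = 279 * 1.4389 = 401.45 s/km

401.45 s/km


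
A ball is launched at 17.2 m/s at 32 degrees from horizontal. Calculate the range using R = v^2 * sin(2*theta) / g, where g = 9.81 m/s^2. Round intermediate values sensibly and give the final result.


sin(2 * 32) = sin(64) = 0.898794
v^2 = 17.2^2 = 295.84
R = 295.84 * 0.898794 / 9.81
= 27.105 m

27.105 m


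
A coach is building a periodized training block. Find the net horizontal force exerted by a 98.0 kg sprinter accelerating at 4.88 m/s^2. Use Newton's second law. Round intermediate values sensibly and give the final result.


Newton's second law: F = m * a
F = 98.0 * 4.88 = 478.24 N

478.24 N


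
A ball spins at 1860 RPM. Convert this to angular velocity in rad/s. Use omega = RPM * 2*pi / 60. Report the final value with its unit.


omega = 1860 * 2 * pi / 60
= 1860 * 6.28318531 / 60
= 11686.725 / 60
= 194.779 rad/s

194.779 rad/s


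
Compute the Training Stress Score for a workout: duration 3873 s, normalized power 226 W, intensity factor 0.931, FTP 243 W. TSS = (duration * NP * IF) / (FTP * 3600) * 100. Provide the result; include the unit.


Product = 3873 * 226 * 0.931 = 814902.438
Base = 243 * 3600 = 874800
TSS = 814902.438 / 874800 * 100 = 93.15

93.15 TSS


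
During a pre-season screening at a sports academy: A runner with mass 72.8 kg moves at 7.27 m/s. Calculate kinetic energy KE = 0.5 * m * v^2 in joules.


v^2 = 7.27^2 = 52.8529
KE = 0.5 * 72.8 * 52.8529
= 1923.85 J

1923.85 J


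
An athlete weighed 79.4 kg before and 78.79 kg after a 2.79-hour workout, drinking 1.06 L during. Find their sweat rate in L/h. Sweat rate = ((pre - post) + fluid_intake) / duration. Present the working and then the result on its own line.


Body mass change = 0.61 kg
Total sweat loss = 0.61 + 1.06 = 1.67 L
Rate = 1.67 / 2.79 = 0.599 L/h

0.599 L/h


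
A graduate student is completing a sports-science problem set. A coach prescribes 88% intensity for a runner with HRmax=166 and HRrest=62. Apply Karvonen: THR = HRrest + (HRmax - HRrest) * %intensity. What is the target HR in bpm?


Heart rate reserve = 166 - 62 = 104
Intensity fraction = 88 / 100 = 0.88
THR = 62 + 104 * 0.88 = 153.52 bpm

153.52 bpm


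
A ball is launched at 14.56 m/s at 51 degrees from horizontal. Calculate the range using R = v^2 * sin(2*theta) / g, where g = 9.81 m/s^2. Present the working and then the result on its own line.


sin(2 * 51) = sin(102) = 0.978148
v^2 = 14.56^2 = 211.9936
R = 211.9936 * 0.978148 / 9.81
= 21.138 m

21.138 m


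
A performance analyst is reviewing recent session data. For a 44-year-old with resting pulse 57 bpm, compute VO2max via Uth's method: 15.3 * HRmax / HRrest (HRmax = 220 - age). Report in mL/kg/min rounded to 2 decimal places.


Step 1: HRmax = 220 - 44 = 176 bpm
Step 2: Ratio = 176 / 57 = 3.0877
Step 3: VO2max = 15.3 * 3.0877 = 47.24 mL/kg/min

47.24 mL/kg/min


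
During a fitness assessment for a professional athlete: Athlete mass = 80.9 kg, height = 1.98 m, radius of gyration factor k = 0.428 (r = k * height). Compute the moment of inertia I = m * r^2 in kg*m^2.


r = k * height = 0.428 * 1.98 = 0.84744 m
r^2 = 0.84744^2 = 0.718155
I = 80.9 * 0.718155 = 58.099 kg*m^2

58.099 kg*m^2


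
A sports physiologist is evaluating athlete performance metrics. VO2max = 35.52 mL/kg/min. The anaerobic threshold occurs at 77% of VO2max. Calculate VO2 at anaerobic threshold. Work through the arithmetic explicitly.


AT fraction = 77 / 100 = 0.77
AT VO2 = 35.52 * 0.77
= 27.35 mL/kg/min

27.35 mL/kg/min


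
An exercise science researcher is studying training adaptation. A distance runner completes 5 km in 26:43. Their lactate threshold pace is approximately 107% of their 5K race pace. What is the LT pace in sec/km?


Convert to seconds: 26 min 43 s = 1603 s
Pace per km = 1603 / 5 = 320.6 s/km
LT pace = 320.6 * 1.07 = 343.04 s/km

343.04 s/km


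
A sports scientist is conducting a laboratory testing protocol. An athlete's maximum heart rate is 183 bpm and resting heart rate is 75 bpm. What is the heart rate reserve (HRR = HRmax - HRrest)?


HRR = HRmax - HRrest
= 183 - 75
= 108 bpm

108 bpm


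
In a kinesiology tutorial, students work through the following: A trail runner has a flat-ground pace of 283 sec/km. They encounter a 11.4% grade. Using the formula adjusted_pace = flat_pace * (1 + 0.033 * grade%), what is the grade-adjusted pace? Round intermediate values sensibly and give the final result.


Grade factor = 1 + 0.033 * 11.4 = 1.3762
Adjusted = 283 * 1.3762 = 389.46 sec/km

389.46 s/km


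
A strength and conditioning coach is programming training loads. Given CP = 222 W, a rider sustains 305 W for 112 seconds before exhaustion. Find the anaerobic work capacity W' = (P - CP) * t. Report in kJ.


Excess power = 305 - 222 = 83 W
Work above CP = 83 * 112 = 9296 J
W' = 9.296 kJ

9.296 kJ


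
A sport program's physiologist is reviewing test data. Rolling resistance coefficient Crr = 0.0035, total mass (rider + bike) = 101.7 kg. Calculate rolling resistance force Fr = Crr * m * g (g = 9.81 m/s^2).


Fr = Crr * m * g
= 0.0035 * 101.7 * 9.81
= 3.492 N

3.492 N


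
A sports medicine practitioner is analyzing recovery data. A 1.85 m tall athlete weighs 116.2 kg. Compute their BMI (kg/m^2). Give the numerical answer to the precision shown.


height^2 = 3.4225 m^2
BMI = 116.2 / 3.4225 = 33.95 kg/m^2

33.95 kg/m^2


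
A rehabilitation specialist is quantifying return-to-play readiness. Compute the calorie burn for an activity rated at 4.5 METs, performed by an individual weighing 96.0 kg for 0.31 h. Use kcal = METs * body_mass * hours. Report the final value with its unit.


Product of METs and mass = 4.5 * 96.0 = 432.0
Total kcal = 432.0 * 0.31 = 133.92 kcal

133.92 kcal


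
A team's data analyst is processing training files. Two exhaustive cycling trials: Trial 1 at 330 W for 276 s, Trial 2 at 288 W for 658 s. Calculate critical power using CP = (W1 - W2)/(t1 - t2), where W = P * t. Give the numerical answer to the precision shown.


W1 = 330 * 276 = 91080 J
W2 = 288 * 658 = 189504 J
CP = (91080 - 189504) / (276 - 658)
= -98424 / -382
= 257.65 W

257.65 W


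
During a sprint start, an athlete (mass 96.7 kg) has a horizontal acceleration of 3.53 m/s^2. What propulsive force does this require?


Propulsive force = mass * acceleration
= 96.7 kg * 3.53 m/s^2
= 341.35 N

341.35 N


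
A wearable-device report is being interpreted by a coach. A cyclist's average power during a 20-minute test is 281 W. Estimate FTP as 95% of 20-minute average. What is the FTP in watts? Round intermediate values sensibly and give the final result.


FTP = 20-min power * 0.95
= 281 * 0.95
= 266.95 W

266.95 W


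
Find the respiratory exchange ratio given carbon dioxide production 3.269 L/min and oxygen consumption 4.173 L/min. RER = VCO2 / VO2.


VCO2 = 3.269 L/min
VO2 = 4.173 L/min
RER = 3.269 / 4.173 = 0.7834

0.7834


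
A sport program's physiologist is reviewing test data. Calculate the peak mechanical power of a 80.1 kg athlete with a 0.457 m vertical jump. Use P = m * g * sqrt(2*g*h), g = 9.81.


First, sqrt(2gh) = sqrt(2 * 9.81 * 0.457)
= sqrt(8.96634) = 2.994385 m/s
Power = 80.1 * 9.81 * 2.994385 = 2352.93 W

2352.93 W


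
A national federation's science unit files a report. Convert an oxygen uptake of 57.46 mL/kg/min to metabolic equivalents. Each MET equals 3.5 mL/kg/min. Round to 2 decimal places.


One MET = 3.5 mL/kg/min
Number of METs = 57.46 / 3.5
= 16.42 METs

16.42 METs


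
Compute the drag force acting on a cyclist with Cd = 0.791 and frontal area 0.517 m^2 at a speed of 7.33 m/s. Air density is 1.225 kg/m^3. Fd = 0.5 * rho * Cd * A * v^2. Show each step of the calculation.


Step 1: v^2 = 53.7289
Step 2: Fd = 0.5 * 1.225 * 0.791 * 0.517 * 53.7289
= 13.458 N

13.458 N


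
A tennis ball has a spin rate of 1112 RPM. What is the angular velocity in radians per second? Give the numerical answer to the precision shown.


Convert RPM to rad/s: multiply by 2*pi and divide by 60
omega = 1112 * 2 * pi / 60
= 116.448 rad/s

116.448 rad/s


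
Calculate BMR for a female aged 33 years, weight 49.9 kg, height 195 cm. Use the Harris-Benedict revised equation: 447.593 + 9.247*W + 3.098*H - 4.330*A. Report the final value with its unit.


Substituting values:
W term = 9.247 * 49.9 = 461.4253
H term = 3.098 * 195 = 604.11
A term = 4.330 * 33 = 142.89
BMR = 1370.24 kcal/day

1370.24 kcal/day


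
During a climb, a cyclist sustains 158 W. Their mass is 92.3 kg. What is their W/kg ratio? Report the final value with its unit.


Power-to-weight = 158 W / 92.3 kg
= 1.712 W/kg

1.712 W/kg


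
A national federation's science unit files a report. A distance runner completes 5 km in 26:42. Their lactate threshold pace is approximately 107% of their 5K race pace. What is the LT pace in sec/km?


Convert to seconds: 26 min 42 s = 1602 s
Pace per km = 1602 / 5 = 320.4 s/km
LT pace = 320.4 * 1.07 = 342.83 s/km

342.83 s/km


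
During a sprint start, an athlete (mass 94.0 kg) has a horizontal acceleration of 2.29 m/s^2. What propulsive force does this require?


Propulsive force = mass * acceleration
= 94.0 kg * 2.29 m/s^2
= 215.26 N

215.26 N


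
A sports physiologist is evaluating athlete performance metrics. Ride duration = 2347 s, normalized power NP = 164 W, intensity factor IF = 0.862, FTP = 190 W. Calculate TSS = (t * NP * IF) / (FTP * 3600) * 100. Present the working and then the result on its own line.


Numerator = 2347 * 164 * 0.862 = 331790.696
Denominator = 190 * 3600 = 684000
TSS = 331790.696 / 684000 * 100
= 48.51

48.51 TSS


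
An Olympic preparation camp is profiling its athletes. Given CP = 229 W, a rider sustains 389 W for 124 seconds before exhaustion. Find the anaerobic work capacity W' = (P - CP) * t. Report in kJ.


Excess power = 389 - 229 = 160 W
Work above CP = 160 * 124 = 19840 J
W' = 19.84 kJ

19.84 kJ


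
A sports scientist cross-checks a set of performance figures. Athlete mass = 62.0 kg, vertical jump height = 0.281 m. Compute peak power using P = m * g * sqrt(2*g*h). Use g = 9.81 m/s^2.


sqrt(2 * 9.81 * 0.281) = sqrt(5.51322) = 2.348025 m/s
P = 62.0 * 9.81 * 2.348025
= 1428.12 W

1428.12 W


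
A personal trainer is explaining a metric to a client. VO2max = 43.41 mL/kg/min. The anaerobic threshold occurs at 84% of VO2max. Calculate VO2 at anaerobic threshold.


AT fraction = 84 / 100 = 0.84
AT VO2 = 43.41 * 0.84
= 36.46 mL/kg/min

36.46 mL/kg/min


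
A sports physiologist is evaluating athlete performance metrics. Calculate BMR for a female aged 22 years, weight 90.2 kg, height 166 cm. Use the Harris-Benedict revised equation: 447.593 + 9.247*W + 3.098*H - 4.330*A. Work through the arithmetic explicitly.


Substituting values:
W term = 9.247 * 90.2 = 834.0794
H term = 3.098 * 166 = 514.268
A term = 4.330 * 22 = 95.26
BMR = 1700.68 kcal/day

1700.68 kcal/day


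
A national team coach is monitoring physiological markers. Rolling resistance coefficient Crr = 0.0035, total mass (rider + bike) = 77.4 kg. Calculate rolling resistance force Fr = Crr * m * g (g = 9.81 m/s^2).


Fr = Crr * m * g
= 0.0035 * 77.4 * 9.81
= 2.658 N

2.658 N


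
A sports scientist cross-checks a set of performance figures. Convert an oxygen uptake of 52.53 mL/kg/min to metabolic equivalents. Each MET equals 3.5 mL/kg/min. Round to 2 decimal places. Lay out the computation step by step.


One MET = 3.5 mL/kg/min
Number of METs = 52.53 / 3.5
= 15.01 METs

15.01 METs


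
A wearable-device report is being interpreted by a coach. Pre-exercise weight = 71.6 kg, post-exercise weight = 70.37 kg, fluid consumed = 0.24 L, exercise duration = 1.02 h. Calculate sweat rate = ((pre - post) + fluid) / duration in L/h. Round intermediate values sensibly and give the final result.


Weight loss = 71.6 - 70.37 = 1.23 kg (approx L)
Total sweat = 1.23 + 0.24 = 1.47 L
Sweat rate = 1.47 / 1.02 = 1.441 L/h

1.441 L/h


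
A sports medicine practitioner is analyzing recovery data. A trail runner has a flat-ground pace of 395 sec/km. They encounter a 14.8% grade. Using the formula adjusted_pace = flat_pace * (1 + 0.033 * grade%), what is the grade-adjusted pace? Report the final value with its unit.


Grade factor = 1 + 0.033 * 14.8 = 1.4884
Adjusted = 395 * 1.4884 = 587.92 sec/km

587.92 s/km


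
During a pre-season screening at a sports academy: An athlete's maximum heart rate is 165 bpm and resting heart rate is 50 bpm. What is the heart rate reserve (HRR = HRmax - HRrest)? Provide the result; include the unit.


HRR = HRmax - HRrest
= 165 - 50
= 115 bpm

115 bpm


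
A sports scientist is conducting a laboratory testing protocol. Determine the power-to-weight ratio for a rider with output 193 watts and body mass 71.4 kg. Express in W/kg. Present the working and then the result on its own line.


P/W = 193 / 71.4 = 2.703 W/kg

2.703 W/kg


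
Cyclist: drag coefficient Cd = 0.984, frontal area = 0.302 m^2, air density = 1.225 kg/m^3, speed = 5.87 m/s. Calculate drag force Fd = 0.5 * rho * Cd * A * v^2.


v^2 = 5.87^2 = 34.4569
Fd = 0.5 * 1.225 * 0.984 * 0.302 * 34.4569
= 6.272 N

6.272 N


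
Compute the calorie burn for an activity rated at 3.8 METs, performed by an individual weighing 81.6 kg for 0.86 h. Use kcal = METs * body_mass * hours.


Product of METs and mass = 3.8 * 81.6 = 310.08
Total kcal = 310.08 * 0.86 = 266.67 kcal

266.67 kcal


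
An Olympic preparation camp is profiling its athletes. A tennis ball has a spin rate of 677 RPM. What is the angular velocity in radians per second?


Convert RPM to rad/s: multiply by 2*pi and divide by 60
omega = 677 * 2 * pi / 60
= 70.895 rad/s

70.895 rad/s


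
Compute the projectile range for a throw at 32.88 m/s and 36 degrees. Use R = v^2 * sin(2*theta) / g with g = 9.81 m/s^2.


Two times the angle = 72 degrees
sin(72) = 0.951057
R = 1081.0944 * 0.951057 / 9.81 = 104.81 m

104.81 m


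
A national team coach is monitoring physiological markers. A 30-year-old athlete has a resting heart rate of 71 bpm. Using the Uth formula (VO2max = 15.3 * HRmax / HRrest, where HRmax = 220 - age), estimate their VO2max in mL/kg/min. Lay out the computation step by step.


HRmax = 220 - 30 = 190 bpm
Ratio = HRmax / HRrest = 190 / 71 = 2.6761
VO2max = 15.3 * 2.6761 = 40.94 mL/kg/min

40.94 mL/kg/min


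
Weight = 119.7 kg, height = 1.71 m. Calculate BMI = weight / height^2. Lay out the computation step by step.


height^2 = 1.71^2 = 2.9241
BMI = 119.7 / 2.9241 = 40.94 kg/m^2

40.94 kg/m^2


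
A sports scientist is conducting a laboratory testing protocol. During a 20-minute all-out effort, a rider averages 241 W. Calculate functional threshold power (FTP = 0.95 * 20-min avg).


FTP = 0.95 * 241
= 228.95 W

228.95 W


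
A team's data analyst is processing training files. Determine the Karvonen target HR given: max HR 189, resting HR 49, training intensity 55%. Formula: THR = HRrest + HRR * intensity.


HRR = HRmax - HRrest = 189 - 49 = 140
THR = 49 + 140 * 0.55
= 126.0 bpm

126.0 bpm
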